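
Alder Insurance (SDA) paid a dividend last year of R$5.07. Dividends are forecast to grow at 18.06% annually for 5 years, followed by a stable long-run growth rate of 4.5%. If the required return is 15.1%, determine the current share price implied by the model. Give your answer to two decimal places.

R$84.12

Two-stage DDM. Project D₁…D_5 at 0.1806, terminal growth 0.045, discount at r = 0.151.
D_1 = 5.9856
D_2 = 7.0666
D_3 = 8.3429
D_4 = 9.8496
D_5 = 11.6285
Terminal value at t=5: TV = D_6/(r−g) = 12.1517/(0.151−0.045) = 114.6390
P₀ = 5.9856/(1+0.151)^1 + 7.0666/(1+0.151)^2 + 8.3429/(1+0.151)^3 + 9.8496/(1+0.151)^4 + 11.6285/(1+0.151)^5 + 114.6390/(1+0.151)^5 = 84.1228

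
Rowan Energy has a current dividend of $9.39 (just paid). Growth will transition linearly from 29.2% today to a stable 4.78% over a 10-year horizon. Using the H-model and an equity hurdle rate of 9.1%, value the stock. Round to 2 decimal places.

H-model: P₀ = D₀[(1+g_L) + H(g_S−g_L)]/(r−g_L), with H = 10/2 = 5.
P₀ = 9.39 × [(1+0.0478) + 5×(0.292−0.0478)] / (0.091−0.0478)
   = 9.39 × 2.2688 / 0.0432 = 493.1489

$493.15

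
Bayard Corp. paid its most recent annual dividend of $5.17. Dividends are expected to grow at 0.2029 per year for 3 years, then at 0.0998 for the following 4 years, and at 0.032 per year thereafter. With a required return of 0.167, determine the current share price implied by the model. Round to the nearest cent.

Three-stage DDM. Project D₁…D_7; terminal Gordon value at t=7 with g = 0.032; discount at r = 0.167.
D_1 = 6.2190
D_2 = 7.4808
D_3 = 8.9987
D_4 = 9.8968
D_5 = 10.8845
D_6 = 11.9707
D_7 = 13.1654
TV_7 = 13.5867/(0.167−0.032) = 100.6422
P₀ = Σ Dₜ/(1+r)ᵗ + TV_7/(1+r)^7 = 70.1955

$70.20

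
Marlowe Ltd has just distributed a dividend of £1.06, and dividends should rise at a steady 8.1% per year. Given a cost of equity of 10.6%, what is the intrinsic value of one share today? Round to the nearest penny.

Gordon growth model: P₀ = D₁/(r − g). D₁ = 1.06 × (1 + 0.081) = 1.1459.
P₀ = 1.1459 / (0.106 − 0.081) = 1.1459 / 0.025 = 45.8344

£45.83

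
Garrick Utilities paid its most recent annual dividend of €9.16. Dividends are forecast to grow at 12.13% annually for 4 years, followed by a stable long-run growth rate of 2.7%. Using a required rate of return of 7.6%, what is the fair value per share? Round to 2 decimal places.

€267.08

Two-stage DDM. Project D₁…D_4 at 0.1213, terminal growth 0.027, discount at r = 0.076.
D_1 = 10.2711
D_2 = 11.5170
D_3 = 12.9140
D_4 = 14.4805
Terminal value at t=4: TV = D_5/(r−g) = 14.8714/(0.076−0.027) = 303.4989
P₀ = 10.2711/(1+0.076)^1 + 11.5170/(1+0.076)^2 + 12.9140/(1+0.076)^3 + 14.4805/(1+0.076)^4 + 303.4989/(1+0.076)^4 = 267.0787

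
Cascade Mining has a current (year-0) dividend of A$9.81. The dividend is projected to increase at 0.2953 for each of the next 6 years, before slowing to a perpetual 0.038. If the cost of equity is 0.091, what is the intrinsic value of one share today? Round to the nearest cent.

Two-stage DDM. Project D₁…D_6 at 0.2953, terminal growth 0.038, discount at r = 0.091.
D_1 = 12.7069
D_2 = 16.4592
D_3 = 21.3197
D_4 = 27.6153
D_5 = 35.7702
D_6 = 46.3331
Terminal value at t=6: TV = D_7/(r−g) = 48.0937/(0.091−0.038) = 907.4291
P₀ = 12.7069/(1+0.091)^1 + 16.4592/(1+0.091)^2 + 21.3197/(1+0.091)^3 + 27.6153/(1+0.091)^4 + 35.7702/(1+0.091)^5 + 46.3331/(1+0.091)^6 + 907.4291/(1+0.091)^6 = 650.1029

A$650.10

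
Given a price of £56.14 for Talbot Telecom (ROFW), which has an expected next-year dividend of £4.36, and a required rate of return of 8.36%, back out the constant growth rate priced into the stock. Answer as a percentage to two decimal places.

0.59%

From P₀ = D₁/(r − g), the implied growth is g = r − D₁/P₀.
g = 0.0836 − 4.36/56.14 = 0.0836 − 0.07766 = 0.00594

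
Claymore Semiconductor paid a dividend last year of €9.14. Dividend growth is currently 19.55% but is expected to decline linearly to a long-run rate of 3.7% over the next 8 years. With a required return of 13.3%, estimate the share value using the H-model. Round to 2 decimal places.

H-model: P₀ = D₀[(1+g_L) + H(g_S−g_L)]/(r−g_L), with H = 8/2 = 4.
P₀ = 9.14 × [(1+0.037) + 4×(0.1955−0.037)] / (0.133−0.037)
   = 9.14 × 1.6710 / 0.096 = 159.0931

€159.09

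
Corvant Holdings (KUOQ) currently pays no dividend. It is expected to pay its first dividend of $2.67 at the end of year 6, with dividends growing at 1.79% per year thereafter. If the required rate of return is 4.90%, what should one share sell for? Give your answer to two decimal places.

$67.59

Deferred-dividend DDM. At t=5 the remaining stream is a growing perpetuity with first payment D_6 = 2.67.
V_5 = D_6/(r−g) = 2.67/(0.049−0.0179) = 85.8521
P₀ = V_5/(1+r)^5 = 85.8521/(1+0.049)^5 = 67.5886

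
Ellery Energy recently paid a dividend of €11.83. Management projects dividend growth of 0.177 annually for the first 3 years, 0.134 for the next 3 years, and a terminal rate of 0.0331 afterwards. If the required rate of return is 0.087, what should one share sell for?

€417.60

Three-stage DDM. Project D₁…D_6; terminal Gordon value at t=6 with g = 0.0331; discount at r = 0.087.
D_1 = 13.9239
D_2 = 16.3884
D_3 = 19.2892
D_4 = 21.8739
D_5 = 24.8051
D_6 = 28.1289
TV_6 = 29.0600/(0.087−0.0331) = 539.1466
P₀ = Σ Dₜ/(1+r)ᵗ + TV_6/(1+r)^6 = 417.5990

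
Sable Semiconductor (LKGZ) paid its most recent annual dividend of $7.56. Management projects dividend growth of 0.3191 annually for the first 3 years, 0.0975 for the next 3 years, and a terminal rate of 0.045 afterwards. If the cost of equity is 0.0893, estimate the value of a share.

$398.44

Three-stage DDM. Project D₁…D_6; terminal Gordon value at t=6 with g = 0.045; discount at r = 0.0893.
D_1 = 9.9724
D_2 = 13.1546
D_3 = 17.3522
D_4 = 19.0441
D_5 = 20.9009
D_6 = 22.9387
TV_6 = 23.9709/(0.0893−0.045) = 541.1045
P₀ = Σ Dₜ/(1+r)ᵗ + TV_6/(1+r)^6 = 398.4391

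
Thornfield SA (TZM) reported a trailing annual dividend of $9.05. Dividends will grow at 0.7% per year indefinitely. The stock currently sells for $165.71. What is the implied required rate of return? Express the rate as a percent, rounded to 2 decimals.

6.20%

Rearranging the constant-growth DDM: r = D₁/P₀ + g.
D₁ = 9.05 × (1 + 0.007) = 9.1134.
r = 9.1134 / 165.71 + 0.007 = 0.05500 + 0.007 = 0.06200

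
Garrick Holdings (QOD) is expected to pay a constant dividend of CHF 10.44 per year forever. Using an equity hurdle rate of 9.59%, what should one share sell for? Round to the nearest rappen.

CHF 108.86

Zero-growth DDM (perpetuity): P₀ = D/r = 10.44 / 0.0959 = 108.8634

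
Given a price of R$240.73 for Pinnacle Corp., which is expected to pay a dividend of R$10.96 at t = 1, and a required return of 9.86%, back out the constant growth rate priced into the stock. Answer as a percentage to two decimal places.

From P₀ = D₁/(r − g), the implied growth is g = r − D₁/P₀.
g = 0.0986 − 10.96/240.73 = 0.0986 − 0.04553 = 0.05307

5.31%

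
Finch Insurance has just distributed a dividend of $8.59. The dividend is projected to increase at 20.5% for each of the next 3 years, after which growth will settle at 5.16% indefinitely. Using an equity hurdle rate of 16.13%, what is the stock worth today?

$119.75

Two-stage DDM. Project D₁…D_3 at 0.205, terminal growth 0.0516, discount at r = 0.1613.
D_1 = 10.3510
D_2 = 12.4729
D_3 = 15.0298
Terminal value at t=3: TV = D_4/(r−g) = 15.8054/(0.1613−0.0516) = 144.0782
P₀ = 10.3510/(1+0.1613)^1 + 12.4729/(1+0.1613)^2 + 15.0298/(1+0.1613)^3 + 144.0782/(1+0.1613)^3 = 119.7537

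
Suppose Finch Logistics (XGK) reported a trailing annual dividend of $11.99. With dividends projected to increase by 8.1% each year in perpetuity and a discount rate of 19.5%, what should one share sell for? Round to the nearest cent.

$113.69

Gordon growth model: P₀ = D₁/(r − g). D₁ = 11.99 × (1 + 0.081) = 12.9612.
P₀ = 12.9612 / (0.195 − 0.081) = 12.9612 / 0.114 = 113.6946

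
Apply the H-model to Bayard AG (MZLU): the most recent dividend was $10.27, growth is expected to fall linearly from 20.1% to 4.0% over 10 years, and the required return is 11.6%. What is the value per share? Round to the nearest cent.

$249.32

H-model: P₀ = D₀[(1+g_L) + H(g_S−g_L)]/(r−g_L), with H = 10/2 = 5.
P₀ = 10.27 × [(1+0.04) + 5×(0.201−0.04)] / (0.116−0.04)
   = 10.27 × 1.8450 / 0.076 = 249.3178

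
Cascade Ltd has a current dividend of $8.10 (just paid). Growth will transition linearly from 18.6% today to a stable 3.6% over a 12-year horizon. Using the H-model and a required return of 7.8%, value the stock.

$373.37

H-model: P₀ = D₀[(1+g_L) + H(g_S−g_L)]/(r−g_L), with H = 12/2 = 6.
P₀ = 8.10 × [(1+0.036) + 6×(0.186−0.036)] / (0.078−0.036)
   = 8.10 × 1.9360 / 0.042 = 373.3714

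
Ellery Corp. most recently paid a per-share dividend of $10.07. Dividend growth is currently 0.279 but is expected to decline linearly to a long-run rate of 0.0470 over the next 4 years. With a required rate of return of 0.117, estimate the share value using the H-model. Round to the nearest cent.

$217.37

H-model: P₀ = D₀[(1+g_L) + H(g_S−g_L)]/(r−g_L), with H = 4/2 = 2.
P₀ = 10.07 × [(1+0.047) + 2×(0.279−0.047)] / (0.117−0.047)
   = 10.07 × 1.5110 / 0.07 = 217.3681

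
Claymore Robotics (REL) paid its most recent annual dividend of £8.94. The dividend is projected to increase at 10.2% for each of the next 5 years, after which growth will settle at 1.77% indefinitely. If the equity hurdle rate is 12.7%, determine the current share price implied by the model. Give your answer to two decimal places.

£116.22

Two-stage DDM. Project D₁…D_5 at 0.102, terminal growth 0.0177, discount at r = 0.127.
D_1 = 9.8519
D_2 = 10.8568
D_3 = 11.9642
D_4 = 13.1845
D_5 = 14.5293
Terminal value at t=5: TV = D_6/(r−g) = 14.7865/(0.127−0.0177) = 135.2836
P₀ = 9.8519/(1+0.127)^1 + 10.8568/(1+0.127)^2 + 11.9642/(1+0.127)^3 + 13.1845/(1+0.127)^4 + 14.5293/(1+0.127)^5 + 135.2836/(1+0.127)^5 = 116.2208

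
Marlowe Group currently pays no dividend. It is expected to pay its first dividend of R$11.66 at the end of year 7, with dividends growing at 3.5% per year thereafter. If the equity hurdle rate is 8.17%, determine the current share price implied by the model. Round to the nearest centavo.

R$155.86

Deferred-dividend DDM. At t=6 the remaining stream is a growing perpetuity with first payment D_7 = 11.66.
V_6 = D_7/(r−g) = 11.66/(0.0817−0.035) = 249.6788
P₀ = V_6/(1+r)^6 = 249.6788/(1+0.0817)^6 = 155.8622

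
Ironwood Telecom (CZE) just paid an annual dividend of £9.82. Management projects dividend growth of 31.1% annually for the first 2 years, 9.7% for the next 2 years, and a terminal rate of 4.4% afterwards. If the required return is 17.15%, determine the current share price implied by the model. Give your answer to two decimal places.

Three-stage DDM. Project D₁…D_4; terminal Gordon value at t=4 with g = 0.044; discount at r = 0.1715.
D_1 = 12.8740
D_2 = 16.8778
D_3 = 18.5150
D_4 = 20.3109
TV_4 = 21.2046/(0.1715−0.044) = 166.3108
P₀ = Σ Dₜ/(1+r)ᵗ + TV_4/(1+r)^4 = 133.8848

£133.88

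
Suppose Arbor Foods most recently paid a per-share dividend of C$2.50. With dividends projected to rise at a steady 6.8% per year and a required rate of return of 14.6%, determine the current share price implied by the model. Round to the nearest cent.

C$34.23

Gordon growth model: P₀ = D₁/(r − g). D₁ = 2.50 × (1 + 0.068) = 2.6700.
P₀ = 2.6700 / (0.146 − 0.068) = 2.6700 / 0.078 = 34.2308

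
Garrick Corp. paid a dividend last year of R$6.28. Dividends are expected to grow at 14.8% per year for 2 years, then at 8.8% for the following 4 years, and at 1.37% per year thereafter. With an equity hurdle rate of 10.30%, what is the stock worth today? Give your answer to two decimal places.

R$112.75

Three-stage DDM. Project D₁…D_6; terminal Gordon value at t=6 with g = 0.0137; discount at r = 0.103.
D_1 = 7.2094
D_2 = 8.2764
D_3 = 9.0048
D_4 = 9.7972
D_5 = 10.6593
D_6 = 11.5974
TV_6 = 11.7562/(0.103−0.0137) = 131.6488
P₀ = Σ Dₜ/(1+r)ᵗ + TV_6/(1+r)^6 = 112.7458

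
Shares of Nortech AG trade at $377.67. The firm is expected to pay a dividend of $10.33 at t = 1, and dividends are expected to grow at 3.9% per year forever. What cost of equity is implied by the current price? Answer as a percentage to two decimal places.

6.64%

Rearranging the constant-growth DDM: r = D₁/P₀ + g.
r = 10.3300 / 377.67 + 0.039 = 0.02735 + 0.039 = 0.06635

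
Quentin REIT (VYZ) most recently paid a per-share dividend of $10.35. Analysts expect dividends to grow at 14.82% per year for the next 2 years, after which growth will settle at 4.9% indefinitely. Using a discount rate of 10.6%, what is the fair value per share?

$227.19

Two-stage DDM. Project D₁…D_2 at 0.1482, terminal growth 0.049, discount at r = 0.106.
D_1 = 11.8839
D_2 = 13.6451
Terminal value at t=2: TV = D_3/(r−g) = 14.3137/(0.106−0.049) = 251.1170
P₀ = 11.8839/(1+0.106)^1 + 13.6451/(1+0.106)^2 + 251.1170/(1+0.106)^2 = 227.1889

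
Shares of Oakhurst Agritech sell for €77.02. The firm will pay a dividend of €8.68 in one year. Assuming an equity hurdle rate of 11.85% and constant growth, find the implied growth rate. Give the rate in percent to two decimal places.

From P₀ = D₁/(r − g), the implied growth is g = r − D₁/P₀.
g = 0.1185 − 8.68/77.02 = 0.1185 − 0.11270 = 0.00580

0.58%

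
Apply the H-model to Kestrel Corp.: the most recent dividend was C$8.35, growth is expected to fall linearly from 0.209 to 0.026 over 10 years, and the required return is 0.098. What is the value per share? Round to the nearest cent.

H-model: P₀ = D₀[(1+g_L) + H(g_S−g_L)]/(r−g_L), with H = 10/2 = 5.
P₀ = 8.35 × [(1+0.026) + 5×(0.209−0.026)] / (0.098−0.026)
   = 8.35 × 1.9410 / 0.072 = 225.1021

C$225.10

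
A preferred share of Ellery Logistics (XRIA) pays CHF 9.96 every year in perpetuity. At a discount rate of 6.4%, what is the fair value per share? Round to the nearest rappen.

Zero-growth DDM (perpetuity): P₀ = D/r = 9.96 / 0.064 = 155.6250

CHF 155.62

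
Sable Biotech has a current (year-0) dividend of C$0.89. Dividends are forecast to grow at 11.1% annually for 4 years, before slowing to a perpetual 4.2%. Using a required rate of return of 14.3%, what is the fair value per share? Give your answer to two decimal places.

Two-stage DDM. Project D₁…D_4 at 0.111, terminal growth 0.042, discount at r = 0.143.
D_1 = 0.9888
D_2 = 1.0985
D_3 = 1.2205
D_4 = 1.3560
Terminal value at t=4: TV = D_5/(r−g) = 1.4129/(0.143−0.042) = 13.9892
P₀ = 0.9888/(1+0.143)^1 + 1.0985/(1+0.143)^2 + 1.2205/(1+0.143)^3 + 1.3560/(1+0.143)^4 + 13.9892/(1+0.143)^4 = 11.5138

C$11.51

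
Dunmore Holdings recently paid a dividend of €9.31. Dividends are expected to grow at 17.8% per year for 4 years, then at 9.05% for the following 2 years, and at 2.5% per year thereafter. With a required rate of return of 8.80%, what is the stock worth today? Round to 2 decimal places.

Three-stage DDM. Project D₁…D_6; terminal Gordon value at t=6 with g = 0.025; discount at r = 0.088.
D_1 = 10.9672
D_2 = 12.9193
D_3 = 15.2190
D_4 = 17.9280
D_5 = 19.5504
D_6 = 21.3198
TV_6 = 21.8527/(0.088−0.025) = 346.8690
P₀ = Σ Dₜ/(1+r)ᵗ + TV_6/(1+r)^6 = 280.4003

€280.40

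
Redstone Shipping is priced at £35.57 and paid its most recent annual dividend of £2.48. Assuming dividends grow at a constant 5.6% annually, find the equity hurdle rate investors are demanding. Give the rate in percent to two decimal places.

12.96%

Rearranging the constant-growth DDM: r = D₁/P₀ + g.
D₁ = 2.48 × (1 + 0.056) = 2.6189.
r = 2.6189 / 35.57 + 0.056 = 0.07363 + 0.056 = 0.12963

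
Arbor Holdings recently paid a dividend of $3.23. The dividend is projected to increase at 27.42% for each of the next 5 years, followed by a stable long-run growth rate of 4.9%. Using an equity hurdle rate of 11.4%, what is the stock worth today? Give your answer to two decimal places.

$126.66

Two-stage DDM. Project D₁…D_5 at 0.2742, terminal growth 0.049, discount at r = 0.114.
D_1 = 4.1157
D_2 = 5.2442
D_3 = 6.6821
D_4 = 8.5144
D_5 = 10.8490
Terminal value at t=5: TV = D_6/(r−g) = 11.3806/(0.114−0.049) = 175.0865
P₀ = 4.1157/(1+0.114)^1 + 5.2442/(1+0.114)^2 + 6.6821/(1+0.114)^3 + 8.5144/(1+0.114)^4 + 10.8490/(1+0.114)^5 + 175.0865/(1+0.114)^5 = 126.6591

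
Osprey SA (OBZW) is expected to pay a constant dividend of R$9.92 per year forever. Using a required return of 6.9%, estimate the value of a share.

R$143.77

Zero-growth DDM (perpetuity): P₀ = D/r = 9.92 / 0.069 = 143.7681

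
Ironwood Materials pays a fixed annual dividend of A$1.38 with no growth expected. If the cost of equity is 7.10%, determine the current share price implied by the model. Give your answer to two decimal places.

A$19.44

Zero-growth DDM (perpetuity): P₀ = D/r = 1.38 / 0.071 = 19.4366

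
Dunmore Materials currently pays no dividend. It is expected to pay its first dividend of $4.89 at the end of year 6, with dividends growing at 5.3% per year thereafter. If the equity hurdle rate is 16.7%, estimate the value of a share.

Deferred-dividend DDM. At t=5 the remaining stream is a growing perpetuity with first payment D_6 = 4.89.
V_5 = D_6/(r−g) = 4.89/(0.167−0.053) = 42.8947
P₀ = V_5/(1+r)^5 = 42.8947/(1+0.167)^5 = 19.8175

$19.82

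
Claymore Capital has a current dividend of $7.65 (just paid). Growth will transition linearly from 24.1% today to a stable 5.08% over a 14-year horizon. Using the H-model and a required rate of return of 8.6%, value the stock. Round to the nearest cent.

H-model: P₀ = D₀[(1+g_L) + H(g_S−g_L)]/(r−g_L), with H = 14/2 = 7.
P₀ = 7.65 × [(1+0.0508) + 7×(0.241−0.0508)] / (0.086−0.0508)
   = 7.65 × 2.3822 / 0.0352 = 517.7224

$517.72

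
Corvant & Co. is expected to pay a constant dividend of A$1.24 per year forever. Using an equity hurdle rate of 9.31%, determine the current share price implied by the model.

A$13.32

Zero-growth DDM (perpetuity): P₀ = D/r = 1.24 / 0.0931 = 13.3190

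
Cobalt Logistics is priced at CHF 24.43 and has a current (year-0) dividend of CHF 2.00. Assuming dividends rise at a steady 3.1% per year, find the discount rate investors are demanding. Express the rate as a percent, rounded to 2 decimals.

Rearranging the constant-growth DDM: r = D₁/P₀ + g.
D₁ = 2.00 × (1 + 0.031) = 2.0620.
r = 2.0620 / 24.43 + 0.031 = 0.08440 + 0.031 = 0.11540

11.54%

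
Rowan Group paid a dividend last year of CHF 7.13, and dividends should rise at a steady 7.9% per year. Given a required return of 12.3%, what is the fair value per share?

CHF 174.85

Gordon growth model: P₀ = D₁/(r − g). D₁ = 7.13 × (1 + 0.079) = 7.6933.
P₀ = 7.6933 / (0.123 − 0.079) = 7.6933 / 0.044 = 174.8470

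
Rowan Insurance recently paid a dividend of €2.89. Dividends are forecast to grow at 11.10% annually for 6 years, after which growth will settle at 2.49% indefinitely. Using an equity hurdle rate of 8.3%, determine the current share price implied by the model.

Two-stage DDM. Project D₁…D_6 at 0.111, terminal growth 0.0249, discount at r = 0.083.
D_1 = 3.2108
D_2 = 3.5672
D_3 = 3.9631
D_4 = 4.4031
D_5 = 4.8918
D_6 = 5.4348
Terminal value at t=6: TV = D_7/(r−g) = 5.5701/(0.083−0.0249) = 95.8711
P₀ = 3.2108/(1+0.083)^1 + 3.5672/(1+0.083)^2 + 3.9631/(1+0.083)^3 + 4.4031/(1+0.083)^4 + 4.8918/(1+0.083)^5 + 5.4348/(1+0.083)^6 + 95.8711/(1+0.083)^6 = 78.3963

€78.40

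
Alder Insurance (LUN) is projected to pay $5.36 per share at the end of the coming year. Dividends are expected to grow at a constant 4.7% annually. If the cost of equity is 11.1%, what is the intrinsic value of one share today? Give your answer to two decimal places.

Gordon growth model: P₀ = D₁/(r − g), with D₁ = 5.36 given directly.
P₀ = 5.3600 / (0.111 − 0.047) = 5.3600 / 0.064 = 83.7500

$83.75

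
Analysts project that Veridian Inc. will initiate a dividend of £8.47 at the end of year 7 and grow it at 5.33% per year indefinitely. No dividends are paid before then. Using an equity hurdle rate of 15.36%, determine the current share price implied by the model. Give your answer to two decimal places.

£35.83

Deferred-dividend DDM. At t=6 the remaining stream is a growing perpetuity with first payment D_7 = 8.47.
V_6 = D_7/(r−g) = 8.47/(0.1536−0.0533) = 84.4467
P₀ = V_6/(1+r)^6 = 84.4467/(1+0.1536)^6 = 35.8303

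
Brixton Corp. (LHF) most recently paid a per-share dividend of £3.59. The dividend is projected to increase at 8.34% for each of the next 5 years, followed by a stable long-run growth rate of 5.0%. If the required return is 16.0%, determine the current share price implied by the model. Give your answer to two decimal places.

Two-stage DDM. Project D₁…D_5 at 0.0834, terminal growth 0.05, discount at r = 0.16.
D_1 = 3.8894
D_2 = 4.2138
D_3 = 4.5652
D_4 = 4.9460
D_5 = 5.3584
Terminal value at t=5: TV = D_6/(r−g) = 5.6264/(0.16−0.05) = 51.1488
P₀ = 3.8894/(1+0.16)^1 + 4.2138/(1+0.16)^2 + 4.5652/(1+0.16)^3 + 4.9460/(1+0.16)^4 + 5.3584/(1+0.16)^5 + 51.1488/(1+0.16)^5 = 39.0446

£39.04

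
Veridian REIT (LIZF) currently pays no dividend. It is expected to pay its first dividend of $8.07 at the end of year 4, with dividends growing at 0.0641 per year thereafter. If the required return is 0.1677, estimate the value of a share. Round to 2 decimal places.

$48.92

Deferred-dividend DDM. At t=3 the remaining stream is a growing perpetuity with first payment D_4 = 8.07.
V_3 = D_4/(r−g) = 8.07/(0.1677−0.0641) = 77.8958
P₀ = V_3/(1+r)^3 = 77.8958/(1+0.1677)^3 = 48.9238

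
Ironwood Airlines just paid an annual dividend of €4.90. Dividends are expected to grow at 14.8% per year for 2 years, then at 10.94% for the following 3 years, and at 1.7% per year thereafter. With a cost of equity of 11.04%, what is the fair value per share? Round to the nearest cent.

Three-stage DDM. Project D₁…D_5; terminal Gordon value at t=5 with g = 0.017; discount at r = 0.1104.
D_1 = 5.6252
D_2 = 6.4577
D_3 = 7.1642
D_4 = 7.9480
D_5 = 8.8175
TV_5 = 8.9674/(0.1104−0.017) = 96.0104
P₀ = Σ Dₜ/(1+r)ᵗ + TV_5/(1+r)^5 = 82.8625

€82.86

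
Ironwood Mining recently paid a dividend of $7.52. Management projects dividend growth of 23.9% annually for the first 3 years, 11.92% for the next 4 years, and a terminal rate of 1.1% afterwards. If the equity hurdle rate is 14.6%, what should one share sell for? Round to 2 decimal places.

$127.01

Three-stage DDM. Project D₁…D_7; terminal Gordon value at t=7 with g = 0.011; discount at r = 0.146.
D_1 = 9.3173
D_2 = 11.5441
D_3 = 14.3032
D_4 = 16.0081
D_5 = 17.9163
D_6 = 20.0519
D_7 = 22.4421
TV_7 = 22.6889/(0.146−0.011) = 168.0660
P₀ = Σ Dₜ/(1+r)ᵗ + TV_7/(1+r)^7 = 127.0084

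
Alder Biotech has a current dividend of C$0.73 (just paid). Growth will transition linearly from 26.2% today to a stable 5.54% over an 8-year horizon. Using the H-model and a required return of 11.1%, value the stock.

C$24.71

H-model: P₀ = D₀[(1+g_L) + H(g_S−g_L)]/(r−g_L), with H = 8/2 = 4.
P₀ = 0.73 × [(1+0.0554) + 4×(0.262−0.0554)] / (0.111−0.0554)
   = 0.73 × 1.8818 / 0.0556 = 24.7071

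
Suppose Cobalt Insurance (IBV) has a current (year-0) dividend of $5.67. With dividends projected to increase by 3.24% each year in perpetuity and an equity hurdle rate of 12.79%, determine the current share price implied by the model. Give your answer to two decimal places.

$61.30

Gordon growth model: P₀ = D₁/(r − g). D₁ = 5.67 × (1 + 0.0324) = 5.8537.
P₀ = 5.8537 / (0.1279 − 0.0324) = 5.8537 / 0.0955 = 61.2954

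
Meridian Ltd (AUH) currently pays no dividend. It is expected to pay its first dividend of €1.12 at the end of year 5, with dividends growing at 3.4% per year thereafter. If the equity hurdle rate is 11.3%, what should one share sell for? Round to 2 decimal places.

Deferred-dividend DDM. At t=4 the remaining stream is a growing perpetuity with first payment D_5 = 1.12.
V_4 = D_5/(r−g) = 1.12/(0.113−0.034) = 14.1772
P₀ = V_4/(1+r)^4 = 14.1772/(1+0.113)^4 = 9.2387

€9.24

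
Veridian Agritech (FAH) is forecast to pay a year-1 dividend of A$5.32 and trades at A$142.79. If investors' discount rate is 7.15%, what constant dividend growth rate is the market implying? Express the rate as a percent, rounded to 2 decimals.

3.42%

From P₀ = D₁/(r − g), the implied growth is g = r − D₁/P₀.
g = 0.0715 − 5.32/142.79 = 0.0715 − 0.03726 = 0.03424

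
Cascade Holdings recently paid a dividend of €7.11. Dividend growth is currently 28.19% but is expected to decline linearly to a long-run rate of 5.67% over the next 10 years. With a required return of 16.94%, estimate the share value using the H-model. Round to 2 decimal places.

H-model: P₀ = D₀[(1+g_L) + H(g_S−g_L)]/(r−g_L), with H = 10/2 = 5.
P₀ = 7.11 × [(1+0.0567) + 5×(0.2819−0.0567)] / (0.1694−0.0567)
   = 7.11 × 2.1827 / 0.1127 = 137.7018

€137.70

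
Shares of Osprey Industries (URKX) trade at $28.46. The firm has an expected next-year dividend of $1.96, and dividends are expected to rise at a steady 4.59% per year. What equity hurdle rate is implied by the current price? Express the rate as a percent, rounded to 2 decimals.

Rearranging the constant-growth DDM: r = D₁/P₀ + g.
r = 1.9600 / 28.46 + 0.0459 = 0.06887 + 0.0459 = 0.11477

11.48%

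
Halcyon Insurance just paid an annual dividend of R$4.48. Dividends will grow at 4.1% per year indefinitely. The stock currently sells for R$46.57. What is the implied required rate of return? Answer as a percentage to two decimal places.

Rearranging the constant-growth DDM: r = D₁/P₀ + g.
D₁ = 4.48 × (1 + 0.041) = 4.6637.
r = 4.6637 / 46.57 + 0.041 = 0.10014 + 0.041 = 0.14114

14.11%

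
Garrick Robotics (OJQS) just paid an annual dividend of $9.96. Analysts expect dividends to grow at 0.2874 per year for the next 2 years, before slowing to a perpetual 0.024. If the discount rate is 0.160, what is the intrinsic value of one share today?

$115.69

Two-stage DDM. Project D₁…D_2 at 0.2874, terminal growth 0.024, discount at r = 0.16.
D_1 = 12.8225
D_2 = 16.5077
Terminal value at t=2: TV = D_3/(r−g) = 16.9039/(0.16−0.024) = 124.2932
P₀ = 12.8225/(1+0.16)^1 + 16.5077/(1+0.16)^2 + 124.2932/(1+0.16)^2 = 115.6919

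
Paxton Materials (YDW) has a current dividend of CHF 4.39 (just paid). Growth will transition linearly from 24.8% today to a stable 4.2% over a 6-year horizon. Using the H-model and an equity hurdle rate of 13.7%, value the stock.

H-model: P₀ = D₀[(1+g_L) + H(g_S−g_L)]/(r−g_L), with H = 6/2 = 3.
P₀ = 4.39 × [(1+0.042) + 3×(0.248−0.042)] / (0.137−0.042)
   = 4.39 × 1.6600 / 0.095 = 76.7095

CHF 76.71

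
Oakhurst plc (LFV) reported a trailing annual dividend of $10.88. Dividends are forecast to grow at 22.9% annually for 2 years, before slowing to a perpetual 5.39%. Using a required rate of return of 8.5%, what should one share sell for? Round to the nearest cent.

Two-stage DDM. Project D₁…D_2 at 0.229, terminal growth 0.0539, discount at r = 0.085.
D_1 = 13.3715
D_2 = 16.4336
Terminal value at t=2: TV = D_3/(r−g) = 17.3194/(0.085−0.0539) = 556.8929
P₀ = 13.3715/(1+0.085)^1 + 16.4336/(1+0.085)^2 + 556.8929/(1+0.085)^2 = 499.3392

$499.34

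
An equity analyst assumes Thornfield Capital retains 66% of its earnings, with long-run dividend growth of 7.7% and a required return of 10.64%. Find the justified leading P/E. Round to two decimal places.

11.56

Payout ratio b = 1 − 0.66 = 0.34.
Justified leading P/E = b/(r−g) = 0.34/(0.1064−0.077) = 11.5646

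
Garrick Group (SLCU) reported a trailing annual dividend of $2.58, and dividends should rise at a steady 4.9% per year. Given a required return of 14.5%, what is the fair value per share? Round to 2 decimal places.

Gordon growth model: P₀ = D₁/(r − g). D₁ = 2.58 × (1 + 0.049) = 2.7064.
P₀ = 2.7064 / (0.145 − 0.049) = 2.7064 / 0.096 = 28.1919

$28.19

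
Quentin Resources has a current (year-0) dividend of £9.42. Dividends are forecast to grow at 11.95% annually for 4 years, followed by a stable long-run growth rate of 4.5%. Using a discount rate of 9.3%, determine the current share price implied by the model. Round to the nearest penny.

Two-stage DDM. Project D₁…D_4 at 0.1195, terminal growth 0.045, discount at r = 0.093.
D_1 = 10.5457
D_2 = 11.8059
D_3 = 13.2167
D_4 = 14.7961
Terminal value at t=4: TV = D_5/(r−g) = 15.4619/(0.093−0.045) = 322.1235
P₀ = 10.5457/(1+0.093)^1 + 11.8059/(1+0.093)^2 + 13.2167/(1+0.093)^3 + 14.7961/(1+0.093)^4 + 322.1235/(1+0.093)^4 = 265.7252

£265.73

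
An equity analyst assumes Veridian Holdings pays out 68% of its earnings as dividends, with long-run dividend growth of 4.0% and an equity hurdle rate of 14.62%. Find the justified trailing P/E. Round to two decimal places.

6.66

Justified trailing P/E = b(1+g)/(r−g) = 0.68×(1+0.04)/(0.1462−0.04) = 6.6591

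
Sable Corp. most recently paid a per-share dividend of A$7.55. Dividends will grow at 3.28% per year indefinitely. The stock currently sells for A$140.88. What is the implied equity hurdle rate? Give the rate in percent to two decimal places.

Rearranging the constant-growth DDM: r = D₁/P₀ + g.
D₁ = 7.55 × (1 + 0.0328) = 7.7976.
r = 7.7976 / 140.88 + 0.0328 = 0.05535 + 0.0328 = 0.08815

8.81%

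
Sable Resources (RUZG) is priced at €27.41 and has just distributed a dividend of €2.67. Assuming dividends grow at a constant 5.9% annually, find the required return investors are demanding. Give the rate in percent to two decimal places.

Rearranging the constant-growth DDM: r = D₁/P₀ + g.
D₁ = 2.67 × (1 + 0.059) = 2.8275.
r = 2.8275 / 27.41 + 0.059 = 0.10316 + 0.059 = 0.16216

16.22%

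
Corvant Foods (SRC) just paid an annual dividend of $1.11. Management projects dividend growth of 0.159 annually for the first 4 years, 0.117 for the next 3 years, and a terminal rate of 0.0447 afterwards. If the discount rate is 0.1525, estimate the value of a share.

$17.72

Three-stage DDM. Project D₁…D_7; terminal Gordon value at t=7 with g = 0.0447; discount at r = 0.1525.
D_1 = 1.2865
D_2 = 1.4910
D_3 = 1.7281
D_4 = 2.0029
D_5 = 2.2372
D_6 = 2.4990
D_7 = 2.7914
TV_7 = 2.9161/(0.1525−0.0447) = 27.0514
P₀ = Σ Dₜ/(1+r)ᵗ + TV_7/(1+r)^7 = 17.7194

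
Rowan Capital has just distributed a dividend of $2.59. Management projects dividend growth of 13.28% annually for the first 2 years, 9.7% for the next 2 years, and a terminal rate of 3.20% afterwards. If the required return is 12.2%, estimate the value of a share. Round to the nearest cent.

Three-stage DDM. Project D₁…D_4; terminal Gordon value at t=4 with g = 0.032; discount at r = 0.122.
D_1 = 2.9340
D_2 = 3.3236
D_3 = 3.6460
D_4 = 3.9996
TV_4 = 4.1276/(0.122−0.032) = 45.8624
P₀ = Σ Dₜ/(1+r)ᵗ + TV_4/(1+r)^4 = 39.2992

$39.30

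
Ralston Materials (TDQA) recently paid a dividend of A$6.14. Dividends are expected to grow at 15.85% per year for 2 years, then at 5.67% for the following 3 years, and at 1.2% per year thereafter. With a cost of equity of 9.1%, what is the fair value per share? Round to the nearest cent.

Three-stage DDM. Project D₁…D_5; terminal Gordon value at t=5 with g = 0.012; discount at r = 0.091.
D_1 = 7.1132
D_2 = 8.2406
D_3 = 8.7079
D_4 = 9.2016
D_5 = 9.7233
TV_5 = 9.8400/(0.091−0.012) = 124.5572
P₀ = Σ Dₜ/(1+r)ᵗ + TV_5/(1+r)^5 = 113.5175

A$113.52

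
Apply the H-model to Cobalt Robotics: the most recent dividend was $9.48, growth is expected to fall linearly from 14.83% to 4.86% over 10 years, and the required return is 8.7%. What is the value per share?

H-model: P₀ = D₀[(1+g_L) + H(g_S−g_L)]/(r−g_L), with H = 10/2 = 5.
P₀ = 9.48 × [(1+0.0486) + 5×(0.1483−0.0486)] / (0.087−0.0486)
   = 9.48 × 1.5471 / 0.0384 = 381.9403

$381.94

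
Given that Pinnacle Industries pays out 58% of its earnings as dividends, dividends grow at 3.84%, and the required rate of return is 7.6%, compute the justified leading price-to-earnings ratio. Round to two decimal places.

15.43

Justified leading P/E = b/(r−g) = 0.58/(0.076−0.0384) = 15.4255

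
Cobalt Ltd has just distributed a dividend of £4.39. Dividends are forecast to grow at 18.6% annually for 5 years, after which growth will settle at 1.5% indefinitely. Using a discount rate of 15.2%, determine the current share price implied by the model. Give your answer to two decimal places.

Two-stage DDM. Project D₁…D_5 at 0.186, terminal growth 0.015, discount at r = 0.152.
D_1 = 5.2065
D_2 = 6.1750
D_3 = 7.3235
D_4 = 8.6857
D_5 = 10.3012
Terminal value at t=5: TV = D_6/(r−g) = 10.4557/(0.152−0.015) = 76.3191
P₀ = 5.2065/(1+0.152)^1 + 6.1750/(1+0.152)^2 + 7.3235/(1+0.152)^3 + 8.6857/(1+0.152)^4 + 10.3012/(1+0.152)^5 + 76.3191/(1+0.152)^5 = 61.5875

£61.59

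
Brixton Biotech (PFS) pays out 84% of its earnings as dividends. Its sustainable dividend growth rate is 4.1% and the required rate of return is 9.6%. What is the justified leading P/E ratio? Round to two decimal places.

Justified leading P/E = b/(r−g) = 0.84/(0.096−0.041) = 15.2727

15.27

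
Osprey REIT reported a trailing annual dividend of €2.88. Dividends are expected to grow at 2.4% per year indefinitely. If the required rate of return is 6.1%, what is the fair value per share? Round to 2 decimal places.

€79.71

Gordon growth model: P₀ = D₁/(r − g). D₁ = 2.88 × (1 + 0.024) = 2.9491.
P₀ = 2.9491 / (0.061 − 0.024) = 2.9491 / 0.037 = 79.7059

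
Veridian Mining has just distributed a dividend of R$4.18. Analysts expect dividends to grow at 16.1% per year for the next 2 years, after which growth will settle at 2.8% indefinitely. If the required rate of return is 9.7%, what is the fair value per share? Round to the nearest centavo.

R$78.86

Two-stage DDM. Project D₁…D_2 at 0.161, terminal growth 0.028, discount at r = 0.097.
D_1 = 4.8530
D_2 = 5.6343
Terminal value at t=2: TV = D_3/(r−g) = 5.7921/(0.097−0.028) = 83.9431
P₀ = 4.8530/(1+0.097)^1 + 5.6343/(1+0.097)^2 + 83.9431/(1+0.097)^2 = 78.8602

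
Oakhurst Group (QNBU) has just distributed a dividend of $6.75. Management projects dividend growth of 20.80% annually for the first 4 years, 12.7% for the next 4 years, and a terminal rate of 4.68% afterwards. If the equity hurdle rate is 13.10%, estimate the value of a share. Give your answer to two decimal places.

Three-stage DDM. Project D₁…D_8; terminal Gordon value at t=8 with g = 0.0468; discount at r = 0.131.
D_1 = 8.1540
D_2 = 9.8500
D_3 = 11.8988
D_4 = 14.3738
D_5 = 16.1993
D_6 = 18.2566
D_7 = 20.5752
D_8 = 23.1882
TV_8 = 24.2734/(0.131−0.0468) = 288.2828
P₀ = Σ Dₜ/(1+r)ᵗ + TV_8/(1+r)^8 = 174.4237

$174.42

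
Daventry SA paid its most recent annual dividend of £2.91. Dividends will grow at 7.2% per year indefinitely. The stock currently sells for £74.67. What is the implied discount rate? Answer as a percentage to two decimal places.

11.38%

Rearranging the constant-growth DDM: r = D₁/P₀ + g.
D₁ = 2.91 × (1 + 0.072) = 3.1195.
r = 3.1195 / 74.67 + 0.072 = 0.04178 + 0.072 = 0.11378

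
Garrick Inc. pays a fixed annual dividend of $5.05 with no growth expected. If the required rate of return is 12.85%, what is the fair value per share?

$39.30

Zero-growth DDM (perpetuity): P₀ = D/r = 5.05 / 0.1285 = 39.2996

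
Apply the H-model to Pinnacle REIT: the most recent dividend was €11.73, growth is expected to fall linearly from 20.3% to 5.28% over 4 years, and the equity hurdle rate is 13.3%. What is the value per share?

H-model: P₀ = D₀[(1+g_L) + H(g_S−g_L)]/(r−g_L), with H = 4/2 = 2.
P₀ = 11.73 × [(1+0.0528) + 2×(0.203−0.0528)] / (0.133−0.0528)
   = 11.73 × 1.3532 / 0.0802 = 197.9182

€197.92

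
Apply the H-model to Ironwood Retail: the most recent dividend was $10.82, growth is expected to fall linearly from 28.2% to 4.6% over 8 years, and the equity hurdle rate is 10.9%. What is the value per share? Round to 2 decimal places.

$341.77

H-model: P₀ = D₀[(1+g_L) + H(g_S−g_L)]/(r−g_L), with H = 8/2 = 4.
P₀ = 10.82 × [(1+0.046) + 4×(0.282−0.046)] / (0.109−0.046)
   = 10.82 × 1.9900 / 0.063 = 341.7746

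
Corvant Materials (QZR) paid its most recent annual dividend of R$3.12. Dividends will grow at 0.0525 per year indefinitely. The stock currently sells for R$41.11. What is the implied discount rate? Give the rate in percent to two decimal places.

Rearranging the constant-growth DDM: r = D₁/P₀ + g.
D₁ = 3.12 × (1 + 0.0525) = 3.2838.
r = 3.2838 / 41.11 + 0.0525 = 0.07988 + 0.0525 = 0.13238

13.24%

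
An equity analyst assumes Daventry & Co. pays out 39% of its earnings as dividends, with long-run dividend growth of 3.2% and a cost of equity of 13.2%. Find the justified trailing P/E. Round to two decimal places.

4.02

Justified trailing P/E = b(1+g)/(r−g) = 0.39×(1+0.032)/(0.132−0.032) = 4.0248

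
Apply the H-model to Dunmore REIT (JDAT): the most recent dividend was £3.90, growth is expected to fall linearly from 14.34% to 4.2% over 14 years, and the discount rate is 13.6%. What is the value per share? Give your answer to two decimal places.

£72.68

H-model: P₀ = D₀[(1+g_L) + H(g_S−g_L)]/(r−g_L), with H = 14/2 = 7.
P₀ = 3.90 × [(1+0.042) + 7×(0.1434−0.042)] / (0.136−0.042)
   = 3.90 × 1.7518 / 0.094 = 72.6811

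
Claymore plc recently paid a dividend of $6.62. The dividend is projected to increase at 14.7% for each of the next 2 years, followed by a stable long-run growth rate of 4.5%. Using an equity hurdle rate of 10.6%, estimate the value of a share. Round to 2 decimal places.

Two-stage DDM. Project D₁…D_2 at 0.147, terminal growth 0.045, discount at r = 0.106.
D_1 = 7.5931
D_2 = 8.7093
Terminal value at t=2: TV = D_3/(r−g) = 9.1013/(0.106−0.045) = 149.2008
P₀ = 7.5931/(1+0.106)^1 + 8.7093/(1+0.106)^2 + 149.2008/(1+0.106)^2 = 135.9576

$135.96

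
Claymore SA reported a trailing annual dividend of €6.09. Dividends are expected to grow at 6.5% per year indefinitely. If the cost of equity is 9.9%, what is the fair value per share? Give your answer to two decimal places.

€190.76

Gordon growth model: P₀ = D₁/(r − g). D₁ = 6.09 × (1 + 0.065) = 6.4858.
P₀ = 6.4858 / (0.099 − 0.065) = 6.4858 / 0.034 = 190.7603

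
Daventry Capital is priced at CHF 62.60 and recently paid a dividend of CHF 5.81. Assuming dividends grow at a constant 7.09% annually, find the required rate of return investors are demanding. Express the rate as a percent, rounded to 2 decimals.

Rearranging the constant-growth DDM: r = D₁/P₀ + g.
D₁ = 5.81 × (1 + 0.0709) = 6.2219.
r = 6.2219 / 62.60 + 0.0709 = 0.09939 + 0.0709 = 0.17029

17.03%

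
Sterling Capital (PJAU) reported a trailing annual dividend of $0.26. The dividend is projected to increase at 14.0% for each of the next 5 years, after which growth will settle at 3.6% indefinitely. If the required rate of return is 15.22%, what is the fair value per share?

$3.46

Two-stage DDM. Project D₁…D_5 at 0.14, terminal growth 0.036, discount at r = 0.1522.
D_1 = 0.2964
D_2 = 0.3379
D_3 = 0.3852
D_4 = 0.4391
D_5 = 0.5006
Terminal value at t=5: TV = D_6/(r−g) = 0.5186/(0.1522−0.036) = 4.4633
P₀ = 0.2964/(1+0.1522)^1 + 0.3379/(1+0.1522)^2 + 0.3852/(1+0.1522)^3 + 0.4391/(1+0.1522)^4 + 0.5006/(1+0.1522)^5 + 4.4633/(1+0.1522)^5 = 3.4572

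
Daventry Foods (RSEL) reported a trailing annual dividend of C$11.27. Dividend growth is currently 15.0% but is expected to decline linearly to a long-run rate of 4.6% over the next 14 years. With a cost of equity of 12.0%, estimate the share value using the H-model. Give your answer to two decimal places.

C$270.18

H-model: P₀ = D₀[(1+g_L) + H(g_S−g_L)]/(r−g_L), with H = 14/2 = 7.
P₀ = 11.27 × [(1+0.046) + 7×(0.15−0.046)] / (0.12−0.046)
   = 11.27 × 1.7740 / 0.074 = 270.1754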